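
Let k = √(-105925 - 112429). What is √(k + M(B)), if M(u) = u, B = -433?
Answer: √(-433 + I*√218354) ≈ 10.101 + 23.131*I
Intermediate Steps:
k = I*√218354 (k = √(-218354) = I*√218354 ≈ 467.28*I)
√(k + M(B)) = √(I*√218354 - 433) = √(-433 + I*√218354)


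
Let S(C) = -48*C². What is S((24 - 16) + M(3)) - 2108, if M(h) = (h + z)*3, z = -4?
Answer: -3308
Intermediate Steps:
M(h) = -12 + 3*h (M(h) = (h - 4)*3 = (-4 + h)*3 = -12 + 3*h)
S((24 - 16) + M(3)) - 2108 = -48*((24 - 16) + (-12 + 3*3))² - 2108 = -48*(8 + (-12 + 9))² - 2108 = -48*(8 - 3)² - 2108 = -48*5² - 2108 = -48*25 - 2108 = -1200 - 2108 = -3308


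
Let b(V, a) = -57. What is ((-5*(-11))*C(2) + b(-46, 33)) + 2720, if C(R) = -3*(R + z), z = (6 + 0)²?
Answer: -3607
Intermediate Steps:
z = 36 (z = 6² = 36)
C(R) = -108 - 3*R (C(R) = -3*(R + 36) = -3*(36 + R) = -108 - 3*R)
((-5*(-11))*C(2) + b(-46, 33)) + 2720 = ((-5*(-11))*(-108 - 3*2) - 57) + 2720 = (55*(-108 - 6) - 57) + 2720 = (55*(-114) - 57) + 2720 = (-6270 - 57) + 2720 = -6327 + 2720 = -3607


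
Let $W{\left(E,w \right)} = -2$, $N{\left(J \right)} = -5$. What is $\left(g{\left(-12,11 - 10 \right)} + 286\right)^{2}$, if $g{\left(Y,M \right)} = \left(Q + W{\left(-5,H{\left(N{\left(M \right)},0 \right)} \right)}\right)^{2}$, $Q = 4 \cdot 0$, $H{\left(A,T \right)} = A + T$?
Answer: $84100$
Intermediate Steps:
$Q = 0$
$g{\left(Y,M \right)} = 4$ ($g{\left(Y,M \right)} = \left(0 - 2\right)^{2} = \left(-2\right)^{2} = 4$)
$\left(g{\left(-12,11 - 10 \right)} + 286\right)^{2} = \left(4 + 286\right)^{2} = 290^{2} = 84100$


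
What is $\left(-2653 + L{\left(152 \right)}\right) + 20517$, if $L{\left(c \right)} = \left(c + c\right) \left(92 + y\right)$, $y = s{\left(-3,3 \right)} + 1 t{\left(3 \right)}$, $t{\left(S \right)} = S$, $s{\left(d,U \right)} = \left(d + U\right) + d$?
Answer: $45832$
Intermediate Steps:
$s{\left(d,U \right)} = U + 2 d$ ($s{\left(d,U \right)} = \left(U + d\right) + d = U + 2 d$)
$y = 0$ ($y = \left(3 + 2 \left(-3\right)\right) + 1 \cdot 3 = \left(3 - 6\right) + 3 = -3 + 3 = 0$)
$L{\left(c \right)} = 184 c$ ($L{\left(c \right)} = \left(c + c\right) \left(92 + 0\right) = 2 c 92 = 184 c$)
$\left(-2653 + L{\left(152 \right)}\right) + 20517 = \left(-2653 + 184 \cdot 152\right) + 20517 = \left(-2653 + 27968\right) + 20517 = 25315 + 20517 = 45832$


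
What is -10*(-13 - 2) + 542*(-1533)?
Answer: -830736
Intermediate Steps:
-10*(-13 - 2) + 542*(-1533) = -10*(-15) - 830886 = 150 - 830886 = -830736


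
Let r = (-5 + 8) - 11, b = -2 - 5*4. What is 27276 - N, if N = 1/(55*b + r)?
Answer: 33222169/1218 ≈ 27276.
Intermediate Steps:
b = -22 (b = -2 - 20 = -22)
r = -8 (r = 3 - 11 = -8)
N = -1/1218 (N = 1/(55*(-22) - 8) = 1/(-1210 - 8) = 1/(-1218) = -1/1218 ≈ -0.00082102)
27276 - N = 27276 - 1*(-1/1218) = 27276 + 1/1218 = 33222169/1218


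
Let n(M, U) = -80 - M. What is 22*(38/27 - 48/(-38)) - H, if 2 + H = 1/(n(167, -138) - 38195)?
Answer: 399361295/6573582 ≈ 60.752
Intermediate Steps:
H = -76885/38442 (H = -2 + 1/((-80 - 1*167) - 38195) = -2 + 1/((-80 - 167) - 38195) = -2 + 1/(-247 - 38195) = -2 + 1/(-38442) = -2 - 1/38442 = -76885/38442 ≈ -2.0000)
22*(38/27 - 48/(-38)) - H = 22*(38/27 - 48/(-38)) - 1*(-76885/38442) = 22*(38*(1/27) - 48*(-1/38)) + 76885/38442 = 22*(38/27 + 24/19) + 76885/38442 = 22*(1370/513) + 76885/38442 = 30140/513 + 76885/38442 = 399361295/6573582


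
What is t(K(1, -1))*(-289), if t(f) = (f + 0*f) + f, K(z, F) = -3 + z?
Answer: 1156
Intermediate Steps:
t(f) = 2*f (t(f) = (f + 0) + f = f + f = 2*f)
t(K(1, -1))*(-289) = (2*(-3 + 1))*(-289) = (2*(-2))*(-289) = -4*(-289) = 1156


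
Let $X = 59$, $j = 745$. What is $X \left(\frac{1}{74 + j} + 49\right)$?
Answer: $\frac{2367788}{819} \approx 2891.1$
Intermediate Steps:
$X \left(\frac{1}{74 + j} + 49\right) = 59 \left(\frac{1}{74 + 745} + 49\right) = 59 \left(\frac{1}{819} + 49\right) = 59 \cdot \frac{40132}{819} = \frac{2367788}{819}$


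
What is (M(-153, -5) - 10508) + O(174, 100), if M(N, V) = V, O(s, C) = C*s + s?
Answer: 7061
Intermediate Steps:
O(s, C) = s + C*s
(M(-153, -5) - 10508) + O(174, 100) = (-5 - 10508) + 174*(1 + 100) = -10513 + 174*101 = -10513 + 17574 = 7061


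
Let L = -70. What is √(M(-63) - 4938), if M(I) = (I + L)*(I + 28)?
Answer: I*√283 ≈ 16.823*I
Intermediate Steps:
M(I) = (-70 + I)*(28 + I) (M(I) = (I - 70)*(I + 28) = (-70 + I)*(28 + I))
√(M(-63) - 4938) = √((-1960 + (-63)² - 42*(-63)) - 4938) = √((-1960 + 3969 + 2646) - 4938) = √(4655 - 4938) = √(-283) = I*√283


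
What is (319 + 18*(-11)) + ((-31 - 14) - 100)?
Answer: -24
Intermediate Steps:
(319 + 18*(-11)) + ((-31 - 14) - 100) = (319 - 198) + (-45 - 100) = 121 - 145 = -24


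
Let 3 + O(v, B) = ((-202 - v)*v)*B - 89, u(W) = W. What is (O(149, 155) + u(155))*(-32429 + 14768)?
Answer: 143165046402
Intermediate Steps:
O(v, B) = -92 + B*v*(-202 - v) (O(v, B) = -3 + (((-202 - v)*v)*B - 89) = -3 + ((v*(-202 - v))*B - 89) = -3 + (B*v*(-202 - v) - 89) = -3 + (-89 + B*v*(-202 - v)) = -92 + B*v*(-202 - v))
(O(149, 155) + u(155))*(-32429 + 14768) = ((-92 - 1*155*149² - 202*155*149) + 155)*(-32429 + 14768) = ((-92 - 1*155*22201 - 4665190) + 155)*(-17661) = ((-92 - 3441155 - 4665190) + 155)*(-17661) = (-8106437 + 155)*(-17661) = -8106282*(-17661) = 143165046402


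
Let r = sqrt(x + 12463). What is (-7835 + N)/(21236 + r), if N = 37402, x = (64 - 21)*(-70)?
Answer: 627884812/450958243 - 29567*sqrt(9453)/450958243 ≈ 1.3860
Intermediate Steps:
x = -3010 (x = 43*(-70) = -3010)
r = sqrt(9453) (r = sqrt(-3010 + 12463) = sqrt(9453) ≈ 97.227)
(-7835 + N)/(21236 + r) = (-7835 + 37402)/(21236 + sqrt(9453)) = 29567/(21236 + sqrt(9453))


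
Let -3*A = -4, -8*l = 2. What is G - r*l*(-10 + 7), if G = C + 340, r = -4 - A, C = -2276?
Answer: -1932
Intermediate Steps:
l = -1/4 (l = -1/8*2 = -1/4 ≈ -0.25000)
A = 4/3 (A = -1/3*(-4) = 4/3 ≈ 1.3333)
r = -16/3 (r = -4 - 1*4/3 = -4 - 4/3 = -16/3 ≈ -5.3333)
G = -1936 (G = -2276 + 340 = -1936)
G - r*l*(-10 + 7) = -1936 - (-16)*(-(-10 + 7)/4)/3 = -1936 - (-16)*(-1/4*(-3))/3 = -1936 - (-16)*3/(3*4) = -1936 - 1*(-4) = -1936 + 4 = -1932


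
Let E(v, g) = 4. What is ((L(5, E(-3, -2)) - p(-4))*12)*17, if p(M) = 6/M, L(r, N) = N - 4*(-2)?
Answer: 2754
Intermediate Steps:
L(r, N) = 8 + N (L(r, N) = N + 8 = 8 + N)
((L(5, E(-3, -2)) - p(-4))*12)*17 = (((8 + 4) - 6/(-4))*12)*17 = ((12 - 6*(-1)/4)*12)*17 = ((12 - 1*(-3/2))*12)*17 = ((12 + 3/2)*12)*17 = ((27/2)*12)*17 = 162*17 = 2754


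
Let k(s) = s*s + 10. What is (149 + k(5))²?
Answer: 33856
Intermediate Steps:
k(s) = 10 + s² (k(s) = s² + 10 = 10 + s²)
(149 + k(5))² = (149 + (10 + 5²))² = (149 + (10 + 25))² = (149 + 35)² = 184² = 33856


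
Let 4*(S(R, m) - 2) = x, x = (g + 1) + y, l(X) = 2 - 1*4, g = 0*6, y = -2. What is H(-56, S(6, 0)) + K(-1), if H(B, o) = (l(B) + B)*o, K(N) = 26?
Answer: -151/2 ≈ -75.500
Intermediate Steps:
g = 0
l(X) = -2 (l(X) = 2 - 4 = -2)
x = -1 (x = (0 + 1) - 2 = 1 - 2 = -1)
S(R, m) = 7/4 (S(R, m) = 2 + (¼)*(-1) = 2 - ¼ = 7/4)
H(B, o) = o*(-2 + B) (H(B, o) = (-2 + B)*o = o*(-2 + B))
H(-56, S(6, 0)) + K(-1) = 7*(-2 - 56)/4 + 26 = (7/4)*(-58) + 26 = -203/2 + 26 = -151/2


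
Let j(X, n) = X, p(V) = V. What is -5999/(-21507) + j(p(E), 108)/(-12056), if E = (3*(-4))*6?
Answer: 9234056/32411049 ≈ 0.28490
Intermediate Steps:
E = -72 (E = -12*6 = -72)
-5999/(-21507) + j(p(E), 108)/(-12056) = -5999/(-21507) - 72/(-12056) = -5999*(-1/21507) - 72*(-1/12056) = 5999/21507 + 9/1507 = 9234056/32411049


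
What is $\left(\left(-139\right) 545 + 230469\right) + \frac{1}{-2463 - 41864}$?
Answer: $\frac{6858007477}{44327} \approx 1.5471 \cdot 10^{5}$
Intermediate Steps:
$\left(\left(-139\right) 545 + 230469\right) + \frac{1}{-2463 - 41864} = \left(-75755 + 230469\right) + \frac{1}{-44327} = 154714 - \frac{1}{44327} = \frac{6858007477}{44327}$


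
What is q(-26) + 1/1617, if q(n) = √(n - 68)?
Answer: 1/1617 + I*√94 ≈ 0.00061843 + 9.6954*I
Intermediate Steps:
q(n) = √(-68 + n)
q(-26) + 1/1617 = √(-68 - 26) + 1/1617 = √(-94) + 1/1617 = I*√94 + 1/1617 = 1/1617 + I*√94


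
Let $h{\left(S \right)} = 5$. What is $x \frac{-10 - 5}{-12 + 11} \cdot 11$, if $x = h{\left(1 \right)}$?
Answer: $825$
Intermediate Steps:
$x = 5$
$x \frac{-10 - 5}{-12 + 11} \cdot 11 = 5 \frac{-10 - 5}{-12 + 11} \cdot 11 = 5 - \frac{15}{-1} \cdot 11 = 5 \left(-15\right) \left(-1\right) 11 = 5 \cdot 15 \cdot 11 = 5 \cdot 165 = 825$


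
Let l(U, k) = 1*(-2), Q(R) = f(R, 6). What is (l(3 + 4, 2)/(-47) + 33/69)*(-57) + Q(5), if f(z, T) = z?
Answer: -26686/1081 ≈ -24.686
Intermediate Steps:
Q(R) = R
l(U, k) = -2
(l(3 + 4, 2)/(-47) + 33/69)*(-57) + Q(5) = (-2/(-47) + 33/69)*(-57) + 5 = (-2*(-1/47) + 33*(1/69))*(-57) + 5 = (2/47 + 11/23)*(-57) + 5 = (563/1081)*(-57) + 5 = -32091/1081 + 5 = -26686/1081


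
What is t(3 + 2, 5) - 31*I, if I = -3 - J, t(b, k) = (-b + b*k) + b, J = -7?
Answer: -99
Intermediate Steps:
t(b, k) = b*k
I = 4 (I = -3 - 1*(-7) = -3 + 7 = 4)
t(3 + 2, 5) - 31*I = (3 + 2)*5 - 31*4 = 5*5 - 124 = 25 - 124 = -99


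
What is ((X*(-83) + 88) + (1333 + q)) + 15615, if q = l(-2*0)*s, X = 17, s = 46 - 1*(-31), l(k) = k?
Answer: 15625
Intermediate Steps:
s = 77 (s = 46 + 31 = 77)
q = 0 (q = -2*0*77 = 0*77 = 0)
((X*(-83) + 88) + (1333 + q)) + 15615 = ((17*(-83) + 88) + (1333 + 0)) + 15615 = ((-1411 + 88) + 1333) + 15615 = (-1323 + 1333) + 15615 = 10 + 15615 = 15625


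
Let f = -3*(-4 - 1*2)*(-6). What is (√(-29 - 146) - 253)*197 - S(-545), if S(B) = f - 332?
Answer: -49401 + 985*I*√7 ≈ -49401.0 + 2606.1*I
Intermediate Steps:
f = -108 (f = -3*(-4 - 2)*(-6) = -3*(-6)*(-6) = 18*(-6) = -108)
S(B) = -440 (S(B) = -108 - 332 = -440)
(√(-29 - 146) - 253)*197 - S(-545) = (√(-29 - 146) - 253)*197 - 1*(-440) = (√(-175) - 253)*197 + 440 = (5*I*√7 - 253)*197 + 440 = (-253 + 5*I*√7)*197 + 440 = (-49841 + 985*I*√7) + 440 = -49401 + 985*I*√7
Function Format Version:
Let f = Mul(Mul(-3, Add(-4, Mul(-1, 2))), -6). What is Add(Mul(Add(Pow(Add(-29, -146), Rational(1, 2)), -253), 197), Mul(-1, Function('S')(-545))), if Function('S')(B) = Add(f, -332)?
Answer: Add(-49401, Mul(985, I, Pow(7, Rational(1, 2)))) ≈ Add(-49401., Mul(2606.1, I))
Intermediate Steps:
f = -108 (f = Mul(Mul(-3, Add(-4, -2)), -6) = Mul(Mul(-3, -6), -6) = Mul(18, -6) = -108)
Function('S')(B) = -440 (Function('S')(B) = Add(-108, -332) = -440)
Add(Mul(Add(Pow(Add(-29, -146), Rational(1, 2)), -253), 197), Mul(-1, Function('S')(-545))) = Add(Mul(Add(Pow(Add(-29, -146), Rational(1, 2)), -253), 197), Mul(-1, -440)) = Add(Mul(Add(Pow(-175, Rational(1, 2)), -253), 197), 440) = Add(Mul(Add(Mul(5, I, Pow(7, Rational(1, 2))), -253), 197), 440) = Add(Mul(Add(-253, Mul(5, I, Pow(7, Rational(1, 2)))), 197), 440) = Add(Add(-49841, Mul(985, I, Pow(7, Rational(1, 2)))), 440) = Add(-49401, Mul(985, I, Pow(7, Rational(1, 2))))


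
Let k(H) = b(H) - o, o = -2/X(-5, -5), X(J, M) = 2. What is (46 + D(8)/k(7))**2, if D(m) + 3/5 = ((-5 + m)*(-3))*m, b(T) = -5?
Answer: 1646089/400 ≈ 4115.2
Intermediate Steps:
o = -1 (o = -2/2 = -2*1/2 = -1)
D(m) = -3/5 + m*(15 - 3*m) (D(m) = -3/5 + ((-5 + m)*(-3))*m = -3/5 + (15 - 3*m)*m = -3/5 + m*(15 - 3*m))
k(H) = -4 (k(H) = -5 - 1*(-1) = -5 + 1 = -4)
(46 + D(8)/k(7))**2 = (46 + (-3/5 - 3*8**2 + 15*8)/(-4))**2 = (46 + (-3/5 - 3*64 + 120)*(-1/4))**2 = (46 + (-3/5 - 192 + 120)*(-1/4))**2 = (46 - 363/5*(-1/4))**2 = (46 + 363/20)**2 = (1283/20)**2 = 1646089/400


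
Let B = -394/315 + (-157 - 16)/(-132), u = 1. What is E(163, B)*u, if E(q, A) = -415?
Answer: -415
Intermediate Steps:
B = 829/13860 (B = -394*1/315 - 173*(-1/132) = -394/315 + 173/132 = 829/13860 ≈ 0.059812)
E(163, B)*u = -415*1 = -415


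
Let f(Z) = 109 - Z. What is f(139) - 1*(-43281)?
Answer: 43251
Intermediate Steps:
f(139) - 1*(-43281) = (109 - 1*139) - 1*(-43281) = (109 - 139) + 43281 = -30 + 43281 = 43251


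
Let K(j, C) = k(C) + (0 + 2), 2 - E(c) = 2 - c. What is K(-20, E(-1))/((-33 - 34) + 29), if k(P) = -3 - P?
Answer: 0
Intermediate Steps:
E(c) = c (E(c) = 2 - (2 - c) = 2 + (-2 + c) = c)
K(j, C) = -1 - C (K(j, C) = (-3 - C) + (0 + 2) = (-3 - C) + 2 = -1 - C)
K(-20, E(-1))/((-33 - 34) + 29) = (-1 - 1*(-1))/((-33 - 34) + 29) = (-1 + 1)/(-67 + 29) = 0/(-38) = -1/38*0 = 0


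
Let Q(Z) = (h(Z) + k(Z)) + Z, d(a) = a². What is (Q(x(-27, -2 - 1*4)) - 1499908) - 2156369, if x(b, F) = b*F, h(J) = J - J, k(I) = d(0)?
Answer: -3656115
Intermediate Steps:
k(I) = 0 (k(I) = 0² = 0)
h(J) = 0
x(b, F) = F*b
Q(Z) = Z (Q(Z) = (0 + 0) + Z = 0 + Z = Z)
(Q(x(-27, -2 - 1*4)) - 1499908) - 2156369 = ((-2 - 1*4)*(-27) - 1499908) - 2156369 = ((-2 - 4)*(-27) - 1499908) - 2156369 = (-6*(-27) - 1499908) - 2156369 = (162 - 1499908) - 2156369 = -1499746 - 2156369 = -3656115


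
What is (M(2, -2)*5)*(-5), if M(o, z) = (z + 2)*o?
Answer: 0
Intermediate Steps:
M(o, z) = o*(2 + z) (M(o, z) = (2 + z)*o = o*(2 + z))
(M(2, -2)*5)*(-5) = ((2*(2 - 2))*5)*(-5) = ((2*0)*5)*(-5) = (0*5)*(-5) = 0*(-5) = 0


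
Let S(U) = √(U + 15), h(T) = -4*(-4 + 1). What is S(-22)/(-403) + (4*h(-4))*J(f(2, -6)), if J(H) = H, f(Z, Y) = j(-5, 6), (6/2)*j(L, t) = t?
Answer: 96 - I*√7/403 ≈ 96.0 - 0.0065651*I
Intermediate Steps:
h(T) = 12 (h(T) = -4*(-3) = 12)
S(U) = √(15 + U)
j(L, t) = t/3
f(Z, Y) = 2 (f(Z, Y) = (⅓)*6 = 2)
S(-22)/(-403) + (4*h(-4))*J(f(2, -6)) = √(15 - 22)/(-403) + (4*12)*2 = √(-7)*(-1/403) + 48*2 = (I*√7)*(-1/403) + 96 = -I*√7/403 + 96 = 96 - I*√7/403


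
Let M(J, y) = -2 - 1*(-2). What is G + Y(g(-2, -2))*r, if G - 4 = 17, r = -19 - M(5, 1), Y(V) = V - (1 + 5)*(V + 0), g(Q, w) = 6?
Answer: 591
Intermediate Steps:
M(J, y) = 0 (M(J, y) = -2 + 2 = 0)
Y(V) = -5*V (Y(V) = V - 6*V = -5*V)
r = -19 (r = -19 - 1*0 = -19 + 0 = -19)
G = 21 (G = 4 + 17 = 21)
G + Y(g(-2, -2))*r = 21 - 5*6*(-19) = 21 - 30*(-19) = 21 + 570 = 591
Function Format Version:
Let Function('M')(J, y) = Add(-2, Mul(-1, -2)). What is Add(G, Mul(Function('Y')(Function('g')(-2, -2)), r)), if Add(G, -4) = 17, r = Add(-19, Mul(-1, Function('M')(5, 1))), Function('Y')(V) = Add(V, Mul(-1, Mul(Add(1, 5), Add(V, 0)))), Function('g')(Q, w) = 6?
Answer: 591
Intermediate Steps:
Function('M')(J, y) = 0 (Function('M')(J, y) = Add(-2, 2) = 0)
Function('Y')(V) = Mul(-5, V) (Function('Y')(V) = Add(V, Mul(-1, Mul(6, V))) = Add(V, Mul(-6, V)) = Mul(-5, V))
r = -19 (r = Add(-19, Mul(-1, 0)) = Add(-19, 0) = -19)
G = 21 (G = Add(4, 17) = 21)
Add(G, Mul(Function('Y')(Function('g')(-2, -2)), r)) = Add(21, Mul(Mul(-5, 6), -19)) = Add(21, Mul(-30, -19)) = Add(21, 570) = 591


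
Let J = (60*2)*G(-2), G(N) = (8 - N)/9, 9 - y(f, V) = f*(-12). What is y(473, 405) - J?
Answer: 16655/3 ≈ 5551.7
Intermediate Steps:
y(f, V) = 9 + 12*f (y(f, V) = 9 - f*(-12) = 9 - (-12)*f = 9 + 12*f)
G(N) = 8/9 - N/9 (G(N) = (8 - N)*(1/9) = 8/9 - N/9)
J = 400/3 (J = (60*2)*(8/9 - 1/9*(-2)) = 120*(8/9 + 2/9) = 120*(10/9) = 400/3 ≈ 133.33)
y(473, 405) - J = (9 + 12*473) - 1*400/3 = (9 + 5676) - 400/3 = 5685 - 400/3 = 16655/3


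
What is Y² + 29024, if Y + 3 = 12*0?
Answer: 29033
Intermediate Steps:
Y = -3 (Y = -3 + 12*0 = -3 + 0 = -3)
Y² + 29024 = (-3)² + 29024 = 9 + 29024 = 29033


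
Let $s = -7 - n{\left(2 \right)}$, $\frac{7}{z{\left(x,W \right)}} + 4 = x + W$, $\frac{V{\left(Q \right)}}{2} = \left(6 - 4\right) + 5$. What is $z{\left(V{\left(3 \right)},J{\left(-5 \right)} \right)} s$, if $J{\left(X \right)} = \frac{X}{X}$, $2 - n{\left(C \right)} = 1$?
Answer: $- \frac{56}{11} \approx -5.0909$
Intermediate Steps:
$V{\left(Q \right)} = 14$ ($V{\left(Q \right)} = 2 \left(\left(6 - 4\right) + 5\right) = 2 \left(2 + 5\right) = 2 \cdot 7 = 14$)
$n{\left(C \right)} = 1$ ($n{\left(C \right)} = 2 - 1 = 1$)
$J{\left(X \right)} = 1$
$z{\left(x,W \right)} = \frac{7}{-4 + W + x}$ ($z{\left(x,W \right)} = \frac{7}{-4 + \left(x + W\right)} = \frac{7}{-4 + \left(W + x\right)} = \frac{7}{-4 + W + x}$)
$s = -8$ ($s = -7 - 1 = -8$)
$z{\left(V{\left(3 \right)},J{\left(-5 \right)} \right)} s = \frac{7}{-4 + 1 + 14} \left(-8\right) = \frac{7}{11} \left(-8\right) = - \frac{56}{11}$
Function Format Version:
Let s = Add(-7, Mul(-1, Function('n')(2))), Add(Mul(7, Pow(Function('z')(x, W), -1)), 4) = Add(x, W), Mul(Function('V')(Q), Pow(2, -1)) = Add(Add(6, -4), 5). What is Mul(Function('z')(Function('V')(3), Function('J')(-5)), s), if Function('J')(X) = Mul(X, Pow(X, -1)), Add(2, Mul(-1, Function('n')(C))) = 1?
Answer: Rational(-56, 11) ≈ -5.0909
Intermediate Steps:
Function('V')(Q) = 14 (Function('V')(Q) = Mul(2, Add(Add(6, -4), 5)) = Mul(2, Add(2, 5)) = Mul(2, 7) = 14)
Function('n')(C) = 1 (Function('n')(C) = Add(2, Mul(-1, 1)) = Add(2, -1) = 1)
Function('J')(X) = 1
Function('z')(x, W) = Mul(7, Pow(Add(-4, W, x), -1)) (Function('z')(x, W) = Mul(7, Pow(Add(-4, Add(x, W)), -1)) = Mul(7, Pow(Add(-4, Add(W, x)), -1)) = Mul(7, Pow(Add(-4, W, x), -1)))
s = -8 (s = Add(-7, Mul(-1, 1)) = Add(-7, -1) = -8)
Mul(Function('z')(Function('V')(3), Function('J')(-5)), s) = Mul(Mul(7, Pow(Add(-4, 1, 14), -1)), -8) = Mul(Mul(7, Pow(11, -1)), -8) = Mul(Mul(7, Rational(1, 11)), -8) = Mul(Rational(7, 11), -8) = Rational(-56, 11)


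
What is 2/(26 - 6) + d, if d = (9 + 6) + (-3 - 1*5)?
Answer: 71/10 ≈ 7.1000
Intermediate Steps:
d = 7 (d = 15 + (-3 - 5) = 15 - 8 = 7)
2/(26 - 6) + d = 2/(26 - 6) + 7 = 2/20 + 7 = (1/20)*2 + 7 = 1/10 + 7 = 71/10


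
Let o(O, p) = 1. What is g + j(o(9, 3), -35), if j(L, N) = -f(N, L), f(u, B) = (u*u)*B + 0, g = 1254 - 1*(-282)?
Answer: 311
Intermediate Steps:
g = 1536 (g = 1254 + 282 = 1536)
f(u, B) = B*u² (f(u, B) = u²*B + 0 = B*u² + 0 = B*u²)
j(L, N) = -L*N²
g + j(o(9, 3), -35) = 1536 - 1*1*(-35)² = 1536 - 1*1*1225 = 1536 - 1225 = 311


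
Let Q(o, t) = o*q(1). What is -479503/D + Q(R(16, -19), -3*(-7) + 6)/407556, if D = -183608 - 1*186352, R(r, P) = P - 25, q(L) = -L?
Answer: 16286716909/12564951480 ≈ 1.2962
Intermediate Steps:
R(r, P) = -25 + P
Q(o, t) = -o (Q(o, t) = o*(-1*1) = o*(-1) = -o)
D = -369960 (D = -183608 - 186352 = -369960)
-479503/D + Q(R(16, -19), -3*(-7) + 6)/407556 = -479503/(-369960) - (-25 - 19)/407556 = -479503*(-1/369960) - 1*(-44)*(1/407556) = 479503/369960 + 44*(1/407556) = 479503/369960 + 11/101889 = 16286716909/12564951480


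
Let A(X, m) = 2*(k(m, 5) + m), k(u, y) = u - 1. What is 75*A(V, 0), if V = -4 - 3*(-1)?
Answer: -150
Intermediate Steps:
k(u, y) = -1 + u
V = -1 (V = -4 + 3 = -1)
A(X, m) = -2 + 4*m (A(X, m) = 2*((-1 + m) + m) = 2*(-1 + 2*m) = -2 + 4*m)
75*A(V, 0) = 75*(-2 + 4*0) = 75*(-2 + 0) = 75*(-2) = -150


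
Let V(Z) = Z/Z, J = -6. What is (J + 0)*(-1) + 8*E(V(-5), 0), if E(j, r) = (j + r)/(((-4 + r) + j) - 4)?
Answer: 34/7 ≈ 4.8571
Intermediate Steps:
V(Z) = 1
E(j, r) = (j + r)/(-8 + j + r) (E(j, r) = (j + r)/((-4 + j + r) - 4) = (j + r)/(-8 + j + r))
(J + 0)*(-1) + 8*E(V(-5), 0) = (-6 + 0)*(-1) + 8*((1 + 0)/(-8 + 1 + 0)) = -6*(-1) + 8*(1/(-7)) = 6 + 8*(-1/7*1) = 6 + 8*(-1/7) = 6 - 8/7 = 34/7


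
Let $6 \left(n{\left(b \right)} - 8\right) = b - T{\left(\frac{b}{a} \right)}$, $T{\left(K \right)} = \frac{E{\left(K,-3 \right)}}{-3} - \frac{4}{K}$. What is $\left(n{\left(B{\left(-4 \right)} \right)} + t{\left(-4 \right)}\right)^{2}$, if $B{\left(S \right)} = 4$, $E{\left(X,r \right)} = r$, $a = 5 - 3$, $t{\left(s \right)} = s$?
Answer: $\frac{841}{36} \approx 23.361$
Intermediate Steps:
$a = 2$
$T{\left(K \right)} = 1 - \frac{4}{K}$ ($T{\left(K \right)} = - \frac{3}{-3} - \frac{4}{K} = \left(-3\right) \left(- \frac{1}{3}\right) - \frac{4}{K} = 1 - \frac{4}{K}$)
$n{\left(b \right)} = 8 + \frac{b}{6} - \frac{-4 + \frac{b}{2}}{3 b}$ ($n{\left(b \right)} = 8 + \frac{b - \frac{-4 + \frac{b}{2}}{b \frac{1}{2}}}{6} = 8 + \frac{b - \frac{-4 + b \frac{1}{2}}{b \frac{1}{2}}}{6} = 8 + \frac{b - \frac{-4 + \frac{b}{2}}{\frac{1}{2} b}}{6} = 8 + \frac{b - \frac{2}{b} \left(-4 + \frac{b}{2}\right)}{6} = 8 + \frac{b - \frac{2 \left(-4 + \frac{b}{2}\right)}{b}}{6} = 8 + \left(\frac{b}{6} - \frac{-4 + \frac{b}{2}}{3 b}\right) = 8 + \frac{b}{6} - \frac{-4 + \frac{b}{2}}{3 b}$)
$\left(n{\left(B{\left(-4 \right)} \right)} + t{\left(-4 \right)}\right)^{2} = \left(\frac{8 + 4 \left(47 + 4\right)}{6 \cdot 4} - 4\right)^{2} = \left(\frac{1}{6} \cdot \frac{1}{4} \left(8 + 4 \cdot 51\right) - 4\right)^{2} = \left(\frac{1}{6} \cdot \frac{1}{4} \left(8 + 204\right) - 4\right)^{2} = \left(\frac{1}{6} \cdot \frac{1}{4} \cdot 212 - 4\right)^{2} = \left(\frac{53}{6} - 4\right)^{2} = \left(\frac{29}{6}\right)^{2} = \frac{841}{36}$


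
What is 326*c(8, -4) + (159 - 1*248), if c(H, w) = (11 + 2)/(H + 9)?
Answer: 2725/17 ≈ 160.29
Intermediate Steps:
c(H, w) = 13/(9 + H)
326*c(8, -4) + (159 - 1*248) = 326*(13/(9 + 8)) + (159 - 1*248) = 326*(13/17) + (159 - 248) = 326*(13*(1/17)) - 89 = 326*(13/17) - 89 = 4238/17 - 89 = 2725/17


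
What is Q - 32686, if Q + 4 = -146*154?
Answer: -55174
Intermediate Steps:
Q = -22488 (Q = -4 - 146*154 = -4 - 22484 = -22488)
Q - 32686 = -22488 - 32686 = -55174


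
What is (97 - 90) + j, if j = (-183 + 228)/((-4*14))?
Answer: 347/56 ≈ 6.1964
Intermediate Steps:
j = -45/56 (j = 45/(-56) = 45*(-1/56) = -45/56 ≈ -0.80357)
(97 - 90) + j = (97 - 90) - 45/56 = 7 - 45/56 = 347/56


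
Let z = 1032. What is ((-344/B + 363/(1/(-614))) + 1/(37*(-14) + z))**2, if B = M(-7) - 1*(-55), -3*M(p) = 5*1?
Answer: 1312506184791304129/26419600 ≈ 4.9679e+10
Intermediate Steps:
M(p) = -5/3
B = 160/3 (B = -5/3 - 1*(-55) = -5/3 + 55 = 160/3 ≈ 53.333)
((-344/B + 363/(1/(-614))) + 1/(37*(-14) + z))**2 = ((-344/160/3 + 363/(1/(-614))) + 1/(37*(-14) + 1032))**2 = ((-344*3/160 + 363/(-1/614)) + 1/(-518 + 1032))**2 = ((-129/20 + 363*(-614)) + 1/514)**2 = ((-129/20 - 222882) + 1/514)**2 = (-4457769/20 + 1/514)**2 = (-1145646623/5140)**2 = 1312506184791304129/26419600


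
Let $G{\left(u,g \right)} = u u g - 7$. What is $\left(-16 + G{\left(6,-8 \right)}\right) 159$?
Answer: $-49449$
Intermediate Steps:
$G{\left(u,g \right)} = -7 + g u^{2}$ ($G{\left(u,g \right)} = u^{2} g - 7 = g u^{2} - 7 = -7 + g u^{2}$)
$\left(-16 + G{\left(6,-8 \right)}\right) 159 = \left(-16 - \left(7 + 8 \cdot 6^{2}\right)\right) 159 = \left(-16 - 295\right) 159 = \left(-311\right) 159 = -49449$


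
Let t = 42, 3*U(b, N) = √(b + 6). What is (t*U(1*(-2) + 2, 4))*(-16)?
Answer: -224*√6 ≈ -548.69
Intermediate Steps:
U(b, N) = √(6 + b)/3 (U(b, N) = √(b + 6)/3 = √(6 + b)/3)
(t*U(1*(-2) + 2, 4))*(-16) = (42*(√(6 + (1*(-2) + 2))/3))*(-16) = (42*(√(6 + (-2 + 2))/3))*(-16) = (42*(√(6 + 0)/3))*(-16) = (42*(√6/3))*(-16) = (14*√6)*(-16) = -224*√6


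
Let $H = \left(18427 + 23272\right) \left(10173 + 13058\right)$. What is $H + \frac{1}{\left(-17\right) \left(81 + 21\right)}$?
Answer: $\frac{1679742219245}{1734} \approx 9.6871 \cdot 10^{8}$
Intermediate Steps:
$H = 968709469$ ($H = 41699 \cdot 23231 = 968709469$)
$H + \frac{1}{\left(-17\right) \left(81 + 21\right)} = 968709469 + \frac{1}{\left(-17\right) \left(81 + 21\right)} = 968709469 + \frac{1}{\left(-17\right) 102} = 968709469 + \frac{1}{-1734} = 968709469 - \frac{1}{1734} = \frac{1679742219245}{1734}$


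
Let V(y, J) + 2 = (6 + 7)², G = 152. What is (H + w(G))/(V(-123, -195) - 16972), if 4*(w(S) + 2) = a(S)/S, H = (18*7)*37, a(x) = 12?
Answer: -708323/2554360 ≈ -0.27730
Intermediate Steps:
H = 4662 (H = 126*37 = 4662)
V(y, J) = 167 (V(y, J) = -2 + (6 + 7)² = -2 + 13² = -2 + 169 = 167)
w(S) = -2 + 3/S (w(S) = -2 + (12/S)/4 = -2 + 3/S)
(H + w(G))/(V(-123, -195) - 16972) = (4662 + (-2 + 3/152))/(167 - 16972) = (4662 + (-2 + 3*(1/152)))/(-16805) = (4662 + (-2 + 3/152))*(-1/16805) = (4662 - 301/152)*(-1/16805) = (708323/152)*(-1/16805) = -708323/2554360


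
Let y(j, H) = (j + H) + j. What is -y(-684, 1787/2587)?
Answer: 3537229/2587 ≈ 1367.3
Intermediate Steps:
y(j, H) = H + 2*j (y(j, H) = (H + j) + j = H + 2*j)
-y(-684, 1787/2587) = -(1787/2587 + 2*(-684)) = -(1787*(1/2587) - 1368) = -(1787/2587 - 1368) = -1*(-3537229/2587) = 3537229/2587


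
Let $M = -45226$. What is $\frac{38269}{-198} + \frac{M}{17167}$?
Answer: $- \frac{60538061}{309006} \approx -195.91$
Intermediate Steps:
$\frac{38269}{-198} + \frac{M}{17167} = \frac{38269}{-198} - \frac{45226}{17167} = 38269 \left(- \frac{1}{198}\right) - \frac{45226}{17167} = - \frac{3479}{18} - \frac{45226}{17167} = - \frac{60538061}{309006}$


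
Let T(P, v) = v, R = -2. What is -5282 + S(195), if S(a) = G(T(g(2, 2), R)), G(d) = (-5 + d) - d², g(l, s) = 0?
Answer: -5293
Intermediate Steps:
G(d) = -5 + d - d²
S(a) = -11 (S(a) = -5 - 2 - 1*(-2)² = -5 - 2 - 1*4 = -5 - 2 - 4 = -11)
-5282 + S(195) = -5282 - 11 = -5293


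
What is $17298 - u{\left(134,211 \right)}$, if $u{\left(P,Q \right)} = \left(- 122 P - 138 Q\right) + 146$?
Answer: $62618$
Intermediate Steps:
$u{\left(P,Q \right)} = 146 - 138 Q - 122 P$ ($u{\left(P,Q \right)} = \left(- 138 Q - 122 P\right) + 146 = 146 - 138 Q - 122 P$)
$17298 - u{\left(134,211 \right)} = 17298 - \left(146 - 29118 - 16348\right) = 17298 - -45320 = 17298 + 45320 = 62618$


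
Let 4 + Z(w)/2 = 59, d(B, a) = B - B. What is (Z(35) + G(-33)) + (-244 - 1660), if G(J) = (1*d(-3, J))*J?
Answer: -1794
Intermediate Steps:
d(B, a) = 0
G(J) = 0 (G(J) = (1*0)*J = 0*J = 0)
Z(w) = 110 (Z(w) = -8 + 2*59 = -8 + 118 = 110)
(Z(35) + G(-33)) + (-244 - 1660) = (110 + 0) + (-244 - 1660) = 110 - 1904 = -1794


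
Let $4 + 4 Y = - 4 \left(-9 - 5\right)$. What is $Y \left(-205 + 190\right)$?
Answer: $-195$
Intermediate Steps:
$Y = 13$ ($Y = -1 + \frac{\left(-4\right) \left(-9 - 5\right)}{4} = -1 + \frac{\left(-4\right) \left(-14\right)}{4} = -1 + \frac{1}{4} \cdot 56 = -1 + 14 = 13$)
$Y \left(-205 + 190\right) = 13 \left(-205 + 190\right) = 13 \left(-15\right) = -195$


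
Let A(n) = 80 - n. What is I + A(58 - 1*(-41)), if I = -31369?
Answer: -31388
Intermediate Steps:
I + A(58 - 1*(-41)) = -31369 + (80 - (58 - 1*(-41))) = -31369 + (80 - (58 + 41)) = -31369 + (80 - 1*99) = -31369 + (80 - 99) = -31369 - 19 = -31388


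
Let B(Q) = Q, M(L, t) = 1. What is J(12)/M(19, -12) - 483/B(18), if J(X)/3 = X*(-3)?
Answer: -809/6 ≈ -134.83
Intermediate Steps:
J(X) = -9*X (J(X) = 3*(X*(-3)) = 3*(-3*X) = -9*X)
J(12)/M(19, -12) - 483/B(18) = -9*12/1 - 483/18 = -108*1 - 483*1/18 = -108 - 161/6 = -809/6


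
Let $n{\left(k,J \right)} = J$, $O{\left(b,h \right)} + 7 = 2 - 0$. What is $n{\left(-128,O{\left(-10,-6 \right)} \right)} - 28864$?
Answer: $-28869$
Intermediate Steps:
$O{\left(b,h \right)} = -5$ ($O{\left(b,h \right)} = -7 + \left(2 - 0\right) = -7 + \left(2 + 0\right) = -7 + 2 = -5$)
$n{\left(-128,O{\left(-10,-6 \right)} \right)} - 28864 = -5 - 28864 = -28869$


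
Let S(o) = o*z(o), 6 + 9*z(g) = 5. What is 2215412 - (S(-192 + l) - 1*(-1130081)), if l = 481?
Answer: 9768268/9 ≈ 1.0854e+6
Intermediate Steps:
z(g) = -⅑ (z(g) = -⅔ + (⅑)*5 = -⅔ + 5/9 = -⅑)
S(o) = -o/9 (S(o) = o*(-⅑) = -o/9)
2215412 - (S(-192 + l) - 1*(-1130081)) = 2215412 - (-(-192 + 481)/9 - 1*(-1130081)) = 2215412 - (-⅑*289 + 1130081) = 2215412 - (-289/9 + 1130081) = 2215412 - 1*10170440/9 = 2215412 - 10170440/9 = 9768268/9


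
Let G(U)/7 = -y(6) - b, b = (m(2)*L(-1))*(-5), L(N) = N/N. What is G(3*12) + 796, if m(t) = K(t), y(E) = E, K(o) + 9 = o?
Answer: 509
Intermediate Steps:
K(o) = -9 + o
m(t) = -9 + t
L(N) = 1
b = 35 (b = ((-9 + 2)*1)*(-5) = -7*1*(-5) = -7*(-5) = 35)
G(U) = -287 (G(U) = 7*(-1*6 - 1*35) = 7*(-6 - 35) = 7*(-41) = -287)
G(3*12) + 796 = -287 + 796 = 509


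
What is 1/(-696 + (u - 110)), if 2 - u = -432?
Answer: -1/372 ≈ -0.0026882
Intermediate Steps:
u = 434 (u = 2 - 1*(-432) = 2 + 432 = 434)
1/(-696 + (u - 110)) = 1/(-696 + (434 - 110)) = 1/(-696 + 324) = 1/(-372) = -1/372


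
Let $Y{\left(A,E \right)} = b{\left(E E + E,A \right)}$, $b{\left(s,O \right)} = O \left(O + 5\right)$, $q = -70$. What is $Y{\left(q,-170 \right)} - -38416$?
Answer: $42966$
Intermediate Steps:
$b{\left(s,O \right)} = O \left(5 + O\right)$
$Y{\left(A,E \right)} = A \left(5 + A\right)$
$Y{\left(q,-170 \right)} - -38416 = - 70 \left(5 - 70\right) - -38416 = \left(-70\right) \left(-65\right) + 38416 = 4550 + 38416 = 42966$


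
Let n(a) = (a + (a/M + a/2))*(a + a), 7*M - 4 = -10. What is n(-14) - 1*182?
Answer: -154/3 ≈ -51.333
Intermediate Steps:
M = -6/7 (M = 4/7 + (⅐)*(-10) = 4/7 - 10/7 = -6/7 ≈ -0.85714)
n(a) = 2*a²/3 (n(a) = (a + (a/(-6/7) + a/2))*(a + a) = (a + (a*(-7/6) + a*(½)))*(2*a) = (a + (-7*a/6 + a/2))*(2*a) = (a - 2*a/3)*(2*a) = (a/3)*(2*a) = 2*a²/3)
n(-14) - 1*182 = (⅔)*(-14)² - 1*182 = (⅔)*196 - 182 = 392/3 - 182 = -154/3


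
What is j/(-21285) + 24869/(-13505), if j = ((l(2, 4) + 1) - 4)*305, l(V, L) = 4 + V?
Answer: -36112916/19163595 ≈ -1.8845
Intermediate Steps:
j = 915 (j = (((4 + 2) + 1) - 4)*305 = ((6 + 1) - 4)*305 = (7 - 4)*305 = 3*305 = 915)
j/(-21285) + 24869/(-13505) = 915/(-21285) + 24869/(-13505) = 915*(-1/21285) + 24869*(-1/13505) = -61/1419 - 24869/13505 = -36112916/19163595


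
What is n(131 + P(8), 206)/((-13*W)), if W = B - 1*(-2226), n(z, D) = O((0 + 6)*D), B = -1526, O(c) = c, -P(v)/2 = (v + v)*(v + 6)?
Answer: -309/2275 ≈ -0.13582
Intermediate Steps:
P(v) = -4*v*(6 + v) (P(v) = -2*(v + v)*(v + 6) = -2*2*v*(6 + v) = -4*v*(6 + v))
n(z, D) = 6*D (n(z, D) = (0 + 6)*D = 6*D)
W = 700 (W = -1526 - 1*(-2226) = -1526 + 2226 = 700)
n(131 + P(8), 206)/((-13*W)) = (6*206)/((-13*700)) = 1236/(-9100) = 1236*(-1/9100) = -309/2275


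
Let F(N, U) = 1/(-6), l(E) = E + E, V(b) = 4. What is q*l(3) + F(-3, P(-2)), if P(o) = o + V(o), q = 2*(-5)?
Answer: -361/6 ≈ -60.167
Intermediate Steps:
l(E) = 2*E
q = -10
P(o) = 4 + o (P(o) = o + 4 = 4 + o)
F(N, U) = -⅙
q*l(3) + F(-3, P(-2)) = -20*3 - ⅙ = -10*6 - ⅙ = -60 - ⅙ = -361/6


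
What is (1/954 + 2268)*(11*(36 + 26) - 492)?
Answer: 205548935/477 ≈ 4.3092e+5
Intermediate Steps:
(1/954 + 2268)*(11*(36 + 26) - 492) = (1/954 + 2268)*(11*62 - 492) = 2163673*(682 - 492)/954 = (2163673/954)*190 = 205548935/477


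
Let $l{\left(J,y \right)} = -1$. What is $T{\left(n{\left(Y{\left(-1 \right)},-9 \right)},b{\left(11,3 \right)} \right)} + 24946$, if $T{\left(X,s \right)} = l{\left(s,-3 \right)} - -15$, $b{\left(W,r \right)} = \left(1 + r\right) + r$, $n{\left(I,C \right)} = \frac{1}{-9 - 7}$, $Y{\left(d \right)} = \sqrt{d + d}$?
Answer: $24960$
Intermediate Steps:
$Y{\left(d \right)} = \sqrt{2} \sqrt{d}$ ($Y{\left(d \right)} = \sqrt{2 d} = \sqrt{2} \sqrt{d}$)
$n{\left(I,C \right)} = - \frac{1}{16}$ ($n{\left(I,C \right)} = \frac{1}{-16} = - \frac{1}{16}$)
$b{\left(W,r \right)} = 1 + 2 r$
$T{\left(X,s \right)} = 14$ ($T{\left(X,s \right)} = -1 - -15 = -1 + 15 = 14$)
$T{\left(n{\left(Y{\left(-1 \right)},-9 \right)},b{\left(11,3 \right)} \right)} + 24946 = 14 + 24946 = 24960$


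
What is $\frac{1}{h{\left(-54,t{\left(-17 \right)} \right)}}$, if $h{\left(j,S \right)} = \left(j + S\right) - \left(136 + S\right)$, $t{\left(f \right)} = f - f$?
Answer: $- \frac{1}{190} \approx -0.0052632$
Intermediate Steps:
$t{\left(f \right)} = 0$
$h{\left(j,S \right)} = -136 + j$ ($h{\left(j,S \right)} = \left(S + j\right) - \left(136 + S\right) = -136 + j$)
$\frac{1}{h{\left(-54,t{\left(-17 \right)} \right)}} = \frac{1}{-136 - 54} = \frac{1}{-190} = - \frac{1}{190}$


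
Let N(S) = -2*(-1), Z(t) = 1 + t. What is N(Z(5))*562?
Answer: 1124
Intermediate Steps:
N(S) = 2
N(Z(5))*562 = 2*562 = 1124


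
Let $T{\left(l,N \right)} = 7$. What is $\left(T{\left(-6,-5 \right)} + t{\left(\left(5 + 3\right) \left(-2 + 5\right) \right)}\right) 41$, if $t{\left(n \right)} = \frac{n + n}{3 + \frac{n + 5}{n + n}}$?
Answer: $\frac{144115}{173} \approx 833.04$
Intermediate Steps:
$t{\left(n \right)} = \frac{2 n}{3 + \frac{5 + n}{2 n}}$
$\left(T{\left(-6,-5 \right)} + t{\left(\left(5 + 3\right) \left(-2 + 5\right) \right)}\right) 41 = \left(7 + \frac{4 \left(\left(5 + 3\right) \left(-2 + 5\right)\right)^{2}}{5 + 7 \left(5 + 3\right) \left(-2 + 5\right)}\right) 41 = \left(7 + \frac{4 \left(8 \cdot 3\right)^{2}}{5 + 7 \cdot 8 \cdot 3}\right) 41 = \left(7 + \frac{4 \cdot 24^{2}}{5 + 7 \cdot 24}\right) 41 = \left(7 + 4 \cdot 576 \frac{1}{5 + 168}\right) 41 = \left(7 + 4 \cdot 576 \cdot \frac{1}{173}\right) 41 = \left(7 + \frac{2304}{173}\right) 41 = \frac{3515}{173} \cdot 41 = \frac{144115}{173}$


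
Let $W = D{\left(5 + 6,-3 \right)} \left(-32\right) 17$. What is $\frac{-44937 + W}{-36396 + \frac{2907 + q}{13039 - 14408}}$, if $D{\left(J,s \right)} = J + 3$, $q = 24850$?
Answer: $\frac{71945057}{49853881} \approx 1.4431$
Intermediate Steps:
$D{\left(J,s \right)} = 3 + J$
$W = -7616$ ($W = \left(3 + \left(5 + 6\right)\right) \left(-32\right) 17 = \left(3 + 11\right) \left(-32\right) 17 = 14 \left(-32\right) 17 = \left(-448\right) 17 = -7616$)
$\frac{-44937 + W}{-36396 + \frac{2907 + q}{13039 - 14408}} = \frac{-44937 - 7616}{-36396 + \frac{2907 + 24850}{13039 - 14408}} = - \frac{52553}{-36396 + \frac{27757}{-1369}} = - \frac{52553}{-36396 + 27757 \left(- \frac{1}{1369}\right)} = - \frac{52553}{-36396 - \frac{27757}{1369}} = - \frac{52553}{- \frac{49853881}{1369}} = \left(-52553\right) \left(- \frac{1369}{49853881}\right) = \frac{71945057}{49853881}$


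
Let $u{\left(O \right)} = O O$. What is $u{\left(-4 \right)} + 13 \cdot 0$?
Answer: $16$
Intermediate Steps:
$u{\left(O \right)} = O^{2}$
$u{\left(-4 \right)} + 13 \cdot 0 = \left(-4\right)^{2} + 13 \cdot 0 = 16 + 0 = 16$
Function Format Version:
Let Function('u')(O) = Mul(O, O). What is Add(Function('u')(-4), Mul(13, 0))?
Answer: 16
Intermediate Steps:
Function('u')(O) = Pow(O, 2)
Add(Function('u')(-4), Mul(13, 0)) = Add(Pow(-4, 2), Mul(13, 0)) = Add(16, 0) = 16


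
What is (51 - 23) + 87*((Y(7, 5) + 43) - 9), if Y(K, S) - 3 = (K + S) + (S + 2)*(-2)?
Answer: 3073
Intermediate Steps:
Y(K, S) = -1 + K - S (Y(K, S) = 3 + ((K + S) + (S + 2)*(-2)) = 3 + ((K + S) + (2 + S)*(-2)) = 3 + ((K + S) + (-4 - 2*S)) = 3 + (-4 + K - S) = -1 + K - S)
(51 - 23) + 87*((Y(7, 5) + 43) - 9) = (51 - 23) + 87*(((-1 + 7 - 1*5) + 43) - 9) = 28 + 87*(((-1 + 7 - 5) + 43) - 9) = 28 + 87*((1 + 43) - 9) = 28 + 87*(44 - 9) = 28 + 87*35 = 28 + 3045 = 3073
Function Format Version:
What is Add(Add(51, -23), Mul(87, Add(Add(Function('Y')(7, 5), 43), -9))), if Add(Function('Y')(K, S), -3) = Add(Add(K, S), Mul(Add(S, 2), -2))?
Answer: 3073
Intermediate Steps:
Function('Y')(K, S) = Add(-1, K, Mul(-1, S)) (Function('Y')(K, S) = Add(3, Add(Add(K, S), Mul(Add(S, 2), -2))) = Add(3, Add(Add(K, S), Mul(Add(2, S), -2))) = Add(3, Add(Add(K, S), Add(-4, Mul(-2, S)))) = Add(3, Add(-4, K, Mul(-1, S))) = Add(-1, K, Mul(-1, S)))
Add(Add(51, -23), Mul(87, Add(Add(Function('Y')(7, 5), 43), -9))) = Add(Add(51, -23), Mul(87, Add(Add(Add(-1, 7, Mul(-1, 5)), 43), -9))) = Add(28, Mul(87, Add(Add(Add(-1, 7, -5), 43), -9))) = Add(28, Mul(87, Add(Add(1, 43), -9))) = Add(28, Mul(87, Add(44, -9))) = Add(28, Mul(87, 35)) = Add(28, 3045) = 3073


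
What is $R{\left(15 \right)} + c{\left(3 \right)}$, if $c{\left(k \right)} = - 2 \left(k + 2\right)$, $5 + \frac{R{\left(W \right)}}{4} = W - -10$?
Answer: $70$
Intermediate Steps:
$R{\left(W \right)} = 20 + 4 W$ ($R{\left(W \right)} = -20 + 4 \left(W - -10\right) = -20 + 4 \left(W + 10\right) = -20 + 4 \left(10 + W\right) = -20 + \left(40 + 4 W\right) = 20 + 4 W$)
$c{\left(k \right)} = -4 - 2 k$ ($c{\left(k \right)} = - 2 \left(2 + k\right) = -4 - 2 k$)
$R{\left(15 \right)} + c{\left(3 \right)} = \left(20 + 4 \cdot 15\right) - 10 = \left(20 + 60\right) - 10 = 80 - 10 = 70$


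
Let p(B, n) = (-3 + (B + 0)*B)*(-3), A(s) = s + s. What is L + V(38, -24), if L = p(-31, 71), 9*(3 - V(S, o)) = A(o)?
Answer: -8597/3 ≈ -2865.7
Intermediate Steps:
A(s) = 2*s
V(S, o) = 3 - 2*o/9
p(B, n) = 9 - 3*B**2 (p(B, n) = (-3 + B*B)*(-3) = (-3 + B**2)*(-3) = 9 - 3*B**2)
L = -2874 (L = 9 - 3*(-31)**2 = 9 - 3*961 = 9 - 2883 = -2874)
L + V(38, -24) = -2874 + (3 - 2/9*(-24)) = -2874 + (3 + 16/3) = -2874 + 25/3 = -8597/3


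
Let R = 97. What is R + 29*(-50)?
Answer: -1353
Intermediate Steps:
R + 29*(-50) = 97 + 29*(-50) = 97 - 1450 = -1353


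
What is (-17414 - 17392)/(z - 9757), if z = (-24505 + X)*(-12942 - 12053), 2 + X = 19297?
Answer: -11602/43404731 ≈ -0.00026730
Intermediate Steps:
X = 19295 (X = -2 + 19297 = 19295)
z = 130223950 (z = (-24505 + 19295)*(-12942 - 12053) = -5210*(-24995) = 130223950)
(-17414 - 17392)/(z - 9757) = (-17414 - 17392)/(130223950 - 9757) = -34806/130214193 = -34806*1/130214193 = -11602/43404731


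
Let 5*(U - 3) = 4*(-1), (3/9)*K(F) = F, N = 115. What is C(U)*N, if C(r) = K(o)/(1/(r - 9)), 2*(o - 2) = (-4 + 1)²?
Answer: -15249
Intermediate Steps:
o = 13/2 (o = 2 + (-4 + 1)²/2 = 2 + (½)*(-3)² = 2 + (½)*9 = 2 + 9/2 = 13/2 ≈ 6.5000)
K(F) = 3*F
U = 11/5 (U = 3 + (4*(-1))/5 = 3 + (⅕)*(-4) = 3 - ⅘ = 11/5 ≈ 2.2000)
C(r) = -351/2 + 39*r/2 (C(r) = (3*(13/2))/(1/(r - 9)) = 39/(2*(1/(-9 + r))) = 39*(-9 + r)/2 = -351/2 + 39*r/2)
C(U)*N = (-351/2 + (39/2)*(11/5))*115 = (-351/2 + 429/10)*115 = -663/5*115 = -15249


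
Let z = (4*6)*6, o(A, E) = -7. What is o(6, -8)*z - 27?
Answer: -1035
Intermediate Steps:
z = 144 (z = 24*6 = 144)
o(6, -8)*z - 27 = -7*144 - 27 = -1008 - 27 = -1035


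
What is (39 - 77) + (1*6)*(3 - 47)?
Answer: -302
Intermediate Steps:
(39 - 77) + (1*6)*(3 - 47) = -38 + 6*(-44) = -38 - 264 = -302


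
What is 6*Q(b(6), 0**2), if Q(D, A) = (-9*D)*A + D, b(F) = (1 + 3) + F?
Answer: 60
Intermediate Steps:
b(F) = 4 + F
Q(D, A) = D - 9*A*D (Q(D, A) = -9*A*D + D = D - 9*A*D)
6*Q(b(6), 0**2) = 6*((4 + 6)*(1 - 9*0**2)) = 6*(10*(1 - 9*0)) = 6*(10*(1 + 0)) = 6*(10*1) = 6*10 = 60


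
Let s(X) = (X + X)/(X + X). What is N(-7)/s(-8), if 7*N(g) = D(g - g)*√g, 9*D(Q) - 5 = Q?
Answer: 5*I*√7/63 ≈ 0.20998*I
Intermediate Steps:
D(Q) = 5/9 + Q/9
N(g) = 5*√g/63 (N(g) = ((5/9 + (g - g)/9)*√g)/7 = ((5/9 + (⅑)*0)*√g)/7 = ((5/9 + 0)*√g)/7 = (5*√g/9)/7 = 5*√g/63)
s(X) = 1 (s(X) = (2*X)/((2*X)) = (2*X)*(1/(2*X)) = 1)
N(-7)/s(-8) = (5*√(-7)/63)/1 = (5*(I*√7)/63)*1 = (5*I*√7/63)*1 = 5*I*√7/63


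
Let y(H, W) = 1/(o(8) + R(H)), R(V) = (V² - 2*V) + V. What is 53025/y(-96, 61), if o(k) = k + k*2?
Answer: 495041400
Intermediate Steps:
R(V) = V² - V
o(k) = 3*k (o(k) = k + 2*k = 3*k)
y(H, W) = 1/(24 + H*(-1 + H)) (y(H, W) = 1/(3*8 + H*(-1 + H)) = 1/(24 + H*(-1 + H)))
53025/y(-96, 61) = 53025/(1/(24 - 96*(-1 - 96))) = 53025/(1/(24 - 96*(-97))) = 53025/(1/(24 + 9312)) = 53025/(1/9336) = 53025*9336 = 495041400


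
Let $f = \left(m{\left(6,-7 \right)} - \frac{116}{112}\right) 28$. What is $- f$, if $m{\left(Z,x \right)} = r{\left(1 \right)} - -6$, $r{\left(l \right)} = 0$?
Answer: $-139$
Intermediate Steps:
$m{\left(Z,x \right)} = 6$ ($m{\left(Z,x \right)} = 0 - -6 = 0 + 6 = 6$)
$f = 139$ ($f = \left(6 - \frac{116}{112}\right) 28 = \left(6 - \frac{29}{28}\right) 28 = \frac{139}{28} \cdot 28 = 139$)
$- f = \left(-1\right) 139 = -139$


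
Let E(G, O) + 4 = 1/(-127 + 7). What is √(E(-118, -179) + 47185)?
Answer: √169851570/60 ≈ 217.21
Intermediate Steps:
E(G, O) = -481/120 (E(G, O) = -4 + 1/(-127 + 7) = -4 + 1/(-120) = -4 - 1/120 = -481/120)
√(E(-118, -179) + 47185) = √(-481/120 + 47185) = √(5661719/120) = √169851570/60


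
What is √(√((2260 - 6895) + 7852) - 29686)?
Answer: √(-29686 + √3217) ≈ 172.13*I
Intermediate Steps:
√(√((2260 - 6895) + 7852) - 29686) = √(√(-4635 + 7852) - 29686) = √(√3217 - 29686) = √(-29686 + √3217)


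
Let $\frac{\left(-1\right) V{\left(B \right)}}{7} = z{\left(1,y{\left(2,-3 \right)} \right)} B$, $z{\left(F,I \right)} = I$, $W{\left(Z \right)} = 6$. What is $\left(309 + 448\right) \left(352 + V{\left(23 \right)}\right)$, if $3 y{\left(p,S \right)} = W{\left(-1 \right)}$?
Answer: $22710$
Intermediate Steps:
$y{\left(p,S \right)} = 2$ ($y{\left(p,S \right)} = \frac{1}{3} \cdot 6 = 2$)
$V{\left(B \right)} = - 14 B$ ($V{\left(B \right)} = - 7 \cdot 2 B = - 14 B$)
$\left(309 + 448\right) \left(352 + V{\left(23 \right)}\right) = \left(309 + 448\right) \left(352 - 322\right) = 757 \left(352 - 322\right) = 757 \cdot 30 = 22710$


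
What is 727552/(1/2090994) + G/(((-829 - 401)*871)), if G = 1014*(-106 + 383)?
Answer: 20895149813956079/13735 ≈ 1.5213e+12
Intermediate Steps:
G = 280878 (G = 1014*277 = 280878)
727552/(1/2090994) + G/(((-829 - 401)*871)) = 727552/(1/2090994) + 280878/(((-829 - 401)*871)) = 727552/(1/2090994) + 280878/((-1230*871)) = 727552*2090994 + 280878/(-1071330) = 1521306866688 + 280878*(-1/1071330) = 1521306866688 - 3601/13735 = 20895149813956079/13735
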